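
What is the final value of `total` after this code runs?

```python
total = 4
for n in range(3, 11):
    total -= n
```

-48

n=3: total = 4-3 = 1
n=4: total = 1-4 = -3
n=5: total = (-3)-5 = -8
n=6: total = (-8)-6 = -14
n=7: total = (-14)-7 = -21
n=8: total = (-21)-8 = -29
n=9: total = (-29)-9 = -38
n=10: total = (-38)-10 = -48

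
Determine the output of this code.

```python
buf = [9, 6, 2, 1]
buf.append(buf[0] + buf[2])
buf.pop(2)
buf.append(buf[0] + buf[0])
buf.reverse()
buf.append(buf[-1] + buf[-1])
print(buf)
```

append buf[0]+buf[2] = 9+2 = 11 → [9, 6, 2, 1, 11]
pop(2) removes 2 → [9, 6, 1, 11]
append buf[0]+buf[0] = 9+9 = 18 → [9, 6, 1, 11, 18]
reverse → [18, 11, 1, 6, 9]
append buf[-1]+buf[-1] = 9+9 = 18 → [18, 11, 1, 6, 9, 18]

[18, 11, 1, 6, 9, 18]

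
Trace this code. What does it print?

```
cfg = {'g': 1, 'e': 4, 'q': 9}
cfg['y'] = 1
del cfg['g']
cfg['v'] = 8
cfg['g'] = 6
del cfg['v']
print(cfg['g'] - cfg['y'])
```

cfg['y'] = 1 → {'g': 1, 'e': 4, 'q': 9, 'y': 1}
del 'g' → {'e': 4, 'q': 9, 'y': 1}
cfg['v'] = 8 → {'e': 4, 'q': 9, 'y': 1, 'v': 8}
cfg['g'] = 6 → {'e': 4, 'q': 9, 'y': 1, 'v': 8, 'g': 6}
del 'v' → {'e': 4, 'q': 9, 'y': 1, 'g': 6}
cfg['g']-cfg['y'] = 6-1 = 5

5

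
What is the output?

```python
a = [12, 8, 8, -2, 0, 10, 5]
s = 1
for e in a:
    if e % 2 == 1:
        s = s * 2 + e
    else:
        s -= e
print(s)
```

e=12: not odd, s = 1-12 = -11
e=8: not odd, s = (-11)-8 = -19
e=8: not odd, s = (-19)-8 = -27
e=-2: not odd, s = (-27)-(-2) = -25
e=0: not odd, s = (-25)-0 = -25
e=10: not odd, s = (-25)-10 = -35
e=5: odd, s = (-35)*2+5 = -65

-65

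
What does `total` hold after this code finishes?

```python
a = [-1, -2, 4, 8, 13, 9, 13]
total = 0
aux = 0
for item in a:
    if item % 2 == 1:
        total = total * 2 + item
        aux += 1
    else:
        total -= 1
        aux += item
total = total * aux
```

714

item=-1: odd, total = 0*2+(-1) = -1; aux=1
item=-2: not odd, total = (-1)-1 = -2; aux=-1
item=4: not odd, total = (-2)-1 = -3; aux=3
item=8: not odd, total = (-3)-1 = -4; aux=11
item=13: odd, total = (-4)*2+13 = 5; aux=12
item=9: odd, total = 5*2+9 = 19; aux=13
item=13: odd, total = 19*2+13 = 51; aux=14
total*aux = 51*14 = 714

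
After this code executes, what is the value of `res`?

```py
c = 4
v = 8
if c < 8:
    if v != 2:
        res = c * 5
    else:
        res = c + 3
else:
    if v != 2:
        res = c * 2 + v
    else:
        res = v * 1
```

20

c=4, v=8
c < 8 is True; v != 2 is True
→ res = c * 5 = 20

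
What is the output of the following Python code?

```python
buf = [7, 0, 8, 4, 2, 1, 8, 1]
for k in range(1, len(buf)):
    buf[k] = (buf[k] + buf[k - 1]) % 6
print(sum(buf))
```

k=1: buf[1] = (0+7)%6 = 1 → [7, 1, 8, 4, 2, 1, 8, 1]
k=2: buf[2] = (8+1)%6 = 3 → [7, 1, 3, 4, 2, 1, 8, 1]
k=3: buf[3] = (4+3)%6 = 1 → [7, 1, 3, 1, 2, 1, 8, 1]
k=4: buf[4] = (2+1)%6 = 3 → [7, 1, 3, 1, 3, 1, 8, 1]
k=5: buf[5] = (1+3)%6 = 4 → [7, 1, 3, 1, 3, 4, 8, 1]
k=6: buf[6] = (8+4)%6 = 0 → [7, 1, 3, 1, 3, 4, 0, 1]
k=7: buf[7] = (1+0)%6 = 1 → [7, 1, 3, 1, 3, 4, 0, 1]
sum = 20

20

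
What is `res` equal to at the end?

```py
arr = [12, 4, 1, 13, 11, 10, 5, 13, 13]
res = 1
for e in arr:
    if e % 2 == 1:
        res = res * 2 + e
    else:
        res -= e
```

e=12: not odd, res = 1-12 = -11
e=4: not odd, res = (-11)-4 = -15
e=1: odd, res = (-15)*2+1 = -29
e=13: odd, res = (-29)*2+13 = -45
e=11: odd, res = (-45)*2+11 = -79
e=10: not odd, res = (-79)-10 = -89
e=5: odd, res = (-89)*2+5 = -173
e=13: odd, res = (-173)*2+13 = -333
e=13: odd, res = (-333)*2+13 = -653

-653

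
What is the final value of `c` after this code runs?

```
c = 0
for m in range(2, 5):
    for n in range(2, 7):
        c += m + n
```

105

m=2,n=2: c = 0+4 = 4
m=2,n=3: c = 4+5 = 9
m=2,n=4: c = 9+6 = 15
m=2,n=5: c = 15+7 = 22
m=2,n=6: c = 22+8 = 30
m=3,n=2: c = 30+5 = 35
m=3,n=3: c = 35+6 = 41
m=3,n=4: c = 41+7 = 48
m=3,n=5: c = 48+8 = 56
m=3,n=6: c = 56+9 = 65
m=4,n=2: c = 65+6 = 71
m=4,n=3: c = 71+7 = 78
m=4,n=4: c = 78+8 = 86
m=4,n=5: c = 86+9 = 95
m=4,n=6: c = 95+10 = 105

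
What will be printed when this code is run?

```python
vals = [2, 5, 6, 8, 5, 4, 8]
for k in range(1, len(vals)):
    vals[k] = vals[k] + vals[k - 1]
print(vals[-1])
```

38

k=1: vals[1] = 5+2 = 7 → [2, 7, 6, 8, 5, 4, 8]
k=2: vals[2] = 6+7 = 13 → [2, 7, 13, 8, 5, 4, 8]
k=3: vals[3] = 8+13 = 21 → [2, 7, 13, 21, 5, 4, 8]
k=4: vals[4] = 5+21 = 26 → [2, 7, 13, 21, 26, 4, 8]
k=5: vals[5] = 4+26 = 30 → [2, 7, 13, 21, 26, 30, 8]
k=6: vals[6] = 8+30 = 38 → [2, 7, 13, 21, 26, 30, 38]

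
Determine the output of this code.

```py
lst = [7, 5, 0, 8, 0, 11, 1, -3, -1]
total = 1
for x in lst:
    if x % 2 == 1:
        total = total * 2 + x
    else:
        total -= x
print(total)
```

325

x=7: odd, total = 1*2+7 = 9
x=5: odd, total = 9*2+5 = 23
x=0: not odd, total = 23-0 = 23
x=8: not odd, total = 23-8 = 15
x=0: not odd, total = 15-0 = 15
x=11: odd, total = 15*2+11 = 41
x=1: odd, total = 41*2+1 = 83
x=-3: odd, total = 83*2+(-3) = 163
x=-1: odd, total = 163*2+(-1) = 325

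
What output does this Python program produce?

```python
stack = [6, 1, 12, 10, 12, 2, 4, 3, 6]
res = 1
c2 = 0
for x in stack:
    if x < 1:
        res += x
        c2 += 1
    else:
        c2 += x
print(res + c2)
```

57

x=6: not <1; c2=6
x=1: not <1; c2=7
x=12: not <1; c2=19
x=10: not <1; c2=29
x=12: not <1; c2=41
x=2: not <1; c2=43
x=4: not <1; c2=47
x=3: not <1; c2=50
x=6: not <1; c2=56
res+c2 = 1+56 = 57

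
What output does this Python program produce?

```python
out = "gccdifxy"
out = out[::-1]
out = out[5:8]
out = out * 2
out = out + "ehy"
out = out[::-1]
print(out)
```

reverse → 'yxfidccg'
slice [5:8] → 'ccg'
repeat ×2 → 'ccgccg'
+ 'ehy' → 'ccgccgehy'
reverse → 'yhegccgcc'

yhegccgcc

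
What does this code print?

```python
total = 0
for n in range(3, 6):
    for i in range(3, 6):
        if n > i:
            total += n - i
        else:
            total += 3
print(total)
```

n=3,i=3: not 3>3, total = 0+3 = 3
n=3,i=4: not 3>4, total = 3+3 = 6
n=3,i=5: not 3>5, total = 6+3 = 9
n=4,i=3: 4>3, total = 9+1 = 10
n=4,i=4: not 4>4, total = 10+3 = 13
n=4,i=5: not 4>5, total = 13+3 = 16
n=5,i=3: 5>3, total = 16+2 = 18
n=5,i=4: 5>4, total = 18+1 = 19
n=5,i=5: not 5>5, total = 19+3 = 22

22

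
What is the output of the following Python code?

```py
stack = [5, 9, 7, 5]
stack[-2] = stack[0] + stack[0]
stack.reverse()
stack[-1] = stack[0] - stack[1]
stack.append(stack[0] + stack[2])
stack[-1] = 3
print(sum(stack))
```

stack[-2] = stack[0]+stack[0] = 5+5 = 10 → [5, 9, 10, 5]
reverse → [5, 10, 9, 5]
stack[-1] = stack[0]-stack[1] = 5-10 = -5 → [5, 10, 9, -5]
append stack[0]+stack[2] = 5+9 = 14 → [5, 10, 9, -5, 14]
stack[-1] = 3 → [5, 10, 9, -5, 3]
sum = 22

22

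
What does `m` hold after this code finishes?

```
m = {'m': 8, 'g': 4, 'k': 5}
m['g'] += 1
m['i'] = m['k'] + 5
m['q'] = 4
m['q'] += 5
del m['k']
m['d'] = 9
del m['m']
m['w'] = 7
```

{'g': 5, 'i': 10, 'q': 9, 'd': 9, 'w': 7}

m['g'] = 4+1 = 5 → {'m': 8, 'g': 5, 'k': 5}
m['i'] = m['k']+5 = 10 → {'m': 8, 'g': 5, 'k': 5, 'i': 10}
m['q'] = 4 → {'m': 8, 'g': 5, 'k': 5, 'i': 10, 'q': 4}
m['q'] = 4+5 = 9 → {'m': 8, 'g': 5, 'k': 5, 'i': 10, 'q': 9}
del 'k' → {'m': 8, 'g': 5, 'i': 10, 'q': 9}
m['d'] = 9 → {'m': 8, 'g': 5, 'i': 10, 'q': 9, 'd': 9}
del 'm' → {'g': 5, 'i': 10, 'q': 9, 'd': 9}
m['w'] = 7 → {'g': 5, 'i': 10, 'q': 9, 'd': 9, 'w': 7}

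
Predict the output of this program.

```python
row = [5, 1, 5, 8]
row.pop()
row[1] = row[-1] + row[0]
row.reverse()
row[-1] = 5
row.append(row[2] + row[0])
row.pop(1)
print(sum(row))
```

pop() removes 8 → [5, 1, 5]
row[1] = row[-1]+row[0] = 5+5 = 10 → [5, 10, 5]
reverse → [5, 10, 5]
row[-1] = 5 → [5, 10, 5]
append row[2]+row[0] = 5+5 = 10 → [5, 10, 5, 10]
pop(1) removes 10 → [5, 5, 10]
sum = 20

20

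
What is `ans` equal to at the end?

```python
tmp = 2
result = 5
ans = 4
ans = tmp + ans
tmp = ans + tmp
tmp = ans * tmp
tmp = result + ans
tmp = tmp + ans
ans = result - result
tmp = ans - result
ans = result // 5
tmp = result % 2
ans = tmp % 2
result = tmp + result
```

ans = 2+4 = 6
tmp = 6+2 = 8
tmp = 6*8 = 48
tmp = 5+6 = 11
tmp = 11+6 = 17
ans = 5-5 = 0
tmp = 0-5 = -5
ans = 5//5 = 1
tmp = 5%2 = 1
ans = 1%2 = 1
result = 1+5 = 6

1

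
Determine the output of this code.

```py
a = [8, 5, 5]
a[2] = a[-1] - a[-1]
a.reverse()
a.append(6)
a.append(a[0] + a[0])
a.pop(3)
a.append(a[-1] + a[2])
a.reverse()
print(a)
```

a[2] = a[-1]-a[-1] = 5-5 = 0 → [8, 5, 0]
reverse → [0, 5, 8]
append 6 → [0, 5, 8, 6]
append a[0]+a[0] = 0+0 = 0 → [0, 5, 8, 6, 0]
pop(3) removes 6 → [0, 5, 8, 0]
append a[-1]+a[2] = 0+8 = 8 → [0, 5, 8, 0, 8]
reverse → [8, 0, 8, 5, 0]

[8, 0, 8, 5, 0]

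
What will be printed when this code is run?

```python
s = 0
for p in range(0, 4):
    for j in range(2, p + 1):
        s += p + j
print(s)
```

15

p=2,j=2: s = 0+4 = 4
p=3,j=2: s = 4+5 = 9
p=3,j=3: s = 9+6 = 15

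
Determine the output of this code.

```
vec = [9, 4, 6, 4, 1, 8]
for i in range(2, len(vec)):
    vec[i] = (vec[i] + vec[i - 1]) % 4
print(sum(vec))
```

23

i=2: vec[2] = (6+4)%4 = 2 → [9, 4, 2, 4, 1, 8]
i=3: vec[3] = (4+2)%4 = 2 → [9, 4, 2, 2, 1, 8]
i=4: vec[4] = (1+2)%4 = 3 → [9, 4, 2, 2, 3, 8]
i=5: vec[5] = (8+3)%4 = 3 → [9, 4, 2, 2, 3, 3]
sum = 23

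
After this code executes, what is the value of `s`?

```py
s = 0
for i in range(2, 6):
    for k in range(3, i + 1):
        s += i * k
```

i=3,k=3: s = 0+9 = 9
i=4,k=3: s = 9+12 = 21
i=4,k=4: s = 21+16 = 37
i=5,k=3: s = 37+15 = 52
i=5,k=4: s = 52+20 = 72
i=5,k=5: s = 72+25 = 97

97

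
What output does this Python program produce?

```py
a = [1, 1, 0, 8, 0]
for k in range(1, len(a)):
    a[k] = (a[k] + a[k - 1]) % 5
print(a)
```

[1, 2, 2, 0, 0]

k=1: a[1] = (1+1)%5 = 2 → [1, 2, 0, 8, 0]
k=2: a[2] = (0+2)%5 = 2 → [1, 2, 2, 8, 0]
k=3: a[3] = (8+2)%5 = 0 → [1, 2, 2, 0, 0]
k=4: a[4] = (0+0)%5 = 0 → [1, 2, 2, 0, 0]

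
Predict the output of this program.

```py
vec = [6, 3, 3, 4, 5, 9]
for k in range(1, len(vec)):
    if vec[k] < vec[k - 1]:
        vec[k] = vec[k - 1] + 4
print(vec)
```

[6, 10, 14, 18, 22, 26]

k=1: 3<6, vec[1] = 6+4 = 10 → [6, 10, 3, 4, 5, 9]
k=2: 3<10, vec[2] = 10+4 = 14 → [6, 10, 14, 4, 5, 9]
k=3: 4<14, vec[3] = 14+4 = 18 → [6, 10, 14, 18, 5, 9]
k=4: 5<18, vec[4] = 18+4 = 22 → [6, 10, 14, 18, 22, 9]
k=5: 9<22, vec[5] = 22+4 = 26 → [6, 10, 14, 18, 22, 26]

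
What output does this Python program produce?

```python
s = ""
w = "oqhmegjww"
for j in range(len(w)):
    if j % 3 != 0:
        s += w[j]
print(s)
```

j=0: skip
j=1: add 'q' → 'q'
j=2: add 'h' → 'qh'
j=3: skip
j=4: add 'e' → 'qhe'
j=5: add 'g' → 'qheg'
j=6: skip
j=7: add 'w' → 'qhegw'
j=8: add 'w' → 'qhegww'

qhegww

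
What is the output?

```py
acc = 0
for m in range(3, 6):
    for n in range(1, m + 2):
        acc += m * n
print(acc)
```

m=3,n=1: acc = 0+3 = 3
m=3,n=2: acc = 3+6 = 9
m=3,n=3: acc = 9+9 = 18
m=3,n=4: acc = 18+12 = 30
m=4,n=1: acc = 30+4 = 34
m=4,n=2: acc = 34+8 = 42
m=4,n=3: acc = 42+12 = 54
m=4,n=4: acc = 54+16 = 70
m=4,n=5: acc = 70+20 = 90
m=5,n=1: acc = 90+5 = 95
m=5,n=2: acc = 95+10 = 105
m=5,n=3: acc = 105+15 = 120
m=5,n=4: acc = 120+20 = 140
m=5,n=5: acc = 140+25 = 165
m=5,n=6: acc = 165+30 = 195

195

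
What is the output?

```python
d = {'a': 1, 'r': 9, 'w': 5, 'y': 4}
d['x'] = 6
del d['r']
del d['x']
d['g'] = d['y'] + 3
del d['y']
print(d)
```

d['x'] = 6 → {'a': 1, 'r': 9, 'w': 5, 'y': 4, 'x': 6}
del 'r' → {'a': 1, 'w': 5, 'y': 4, 'x': 6}
del 'x' → {'a': 1, 'w': 5, 'y': 4}
d['g'] = d['y']+3 = 7 → {'a': 1, 'w': 5, 'y': 4, 'g': 7}
del 'y' → {'a': 1, 'w': 5, 'g': 7}

{'a': 1, 'w': 5, 'g': 7}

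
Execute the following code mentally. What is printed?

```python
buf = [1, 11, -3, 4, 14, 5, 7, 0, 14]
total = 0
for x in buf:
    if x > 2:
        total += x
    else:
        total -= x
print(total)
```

x=1: not >2, total = 0-1 = -1
x=11: >2, total = (-1)+11 = 10
x=-3: not >2, total = 10-(-3) = 13
x=4: >2, total = 13+4 = 17
x=14: >2, total = 17+14 = 31
x=5: >2, total = 31+5 = 36
x=7: >2, total = 36+7 = 43
x=0: not >2, total = 43-0 = 43
x=14: >2, total = 43+14 = 57

57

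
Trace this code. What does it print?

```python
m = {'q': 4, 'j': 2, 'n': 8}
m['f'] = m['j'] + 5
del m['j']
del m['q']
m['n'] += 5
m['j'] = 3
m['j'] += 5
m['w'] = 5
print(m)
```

{'n': 13, 'f': 7, 'j': 8, 'w': 5}

m['f'] = m['j']+5 = 7 → {'q': 4, 'j': 2, 'n': 8, 'f': 7}
del 'j' → {'q': 4, 'n': 8, 'f': 7}
del 'q' → {'n': 8, 'f': 7}
m['n'] = 8+5 = 13 → {'n': 13, 'f': 7}
m['j'] = 3 → {'n': 13, 'f': 7, 'j': 3}
m['j'] = 3+5 = 8 → {'n': 13, 'f': 7, 'j': 8}
m['w'] = 5 → {'n': 13, 'f': 7, 'j': 8, 'w': 5}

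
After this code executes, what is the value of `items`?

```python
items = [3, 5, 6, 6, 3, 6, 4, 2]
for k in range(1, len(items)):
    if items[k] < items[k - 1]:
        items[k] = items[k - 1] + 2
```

k=1: 5>=3, unchanged → [3, 5, 6, 6, 3, 6, 4, 2]
k=2: 6>=5, unchanged → [3, 5, 6, 6, 3, 6, 4, 2]
k=3: 6>=6, unchanged → [3, 5, 6, 6, 3, 6, 4, 2]
k=4: 3<6, items[4] = 6+2 = 8 → [3, 5, 6, 6, 8, 6, 4, 2]
k=5: 6<8, items[5] = 8+2 = 10 → [3, 5, 6, 6, 8, 10, 4, 2]
k=6: 4<10, items[6] = 10+2 = 12 → [3, 5, 6, 6, 8, 10, 12, 2]
k=7: 2<12, items[7] = 12+2 = 14 → [3, 5, 6, 6, 8, 10, 12, 14]

[3, 5, 6, 6, 8, 10, 12, 14]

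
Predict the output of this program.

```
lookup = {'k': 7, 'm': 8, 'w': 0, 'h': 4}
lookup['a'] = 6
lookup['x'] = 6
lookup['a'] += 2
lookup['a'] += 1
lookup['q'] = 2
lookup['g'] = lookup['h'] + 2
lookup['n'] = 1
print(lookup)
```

{'k': 7, 'm': 8, 'w': 0, 'h': 4, 'a': 9, 'x': 6, 'q': 2, 'g': 6, 'n': 1}

lookup['a'] = 6 → {'k': 7, 'm': 8, 'w': 0, 'h': 4, 'a': 6}
lookup['x'] = 6 → {'k': 7, 'm': 8, 'w': 0, 'h': 4, 'a': 6, 'x': 6}
lookup['a'] = 6+2 = 8 → {'k': 7, 'm': 8, 'w': 0, 'h': 4, 'a': 8, 'x': 6}
lookup['a'] = 8+1 = 9 → {'k': 7, 'm': 8, 'w': 0, 'h': 4, 'a': 9, 'x': 6}
lookup['q'] = 2 → {'k': 7, 'm': 8, 'w': 0, 'h': 4, 'a': 9, 'x': 6, 'q': 2}
lookup['g'] = lookup['h']+2 = 6 → {'k': 7, 'm': 8, 'w': 0, 'h': 4, 'a': 9, 'x': 6, 'q': 2, 'g': 6}
lookup['n'] = 1 → {'k': 7, 'm': 8, 'w': 0, 'h': 4, 'a': 9, 'x': 6, 'q': 2, 'g': 6, 'n': 1}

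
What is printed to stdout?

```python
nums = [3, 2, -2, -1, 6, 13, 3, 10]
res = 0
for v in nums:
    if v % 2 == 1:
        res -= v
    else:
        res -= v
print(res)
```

v=3: odd, res = 0-3 = -3
v=2: not odd, res = (-3)-2 = -5
v=-2: not odd, res = (-5)-(-2) = -3
v=-1: odd, res = (-3)-(-1) = -2
v=6: not odd, res = (-2)-6 = -8
v=13: odd, res = (-8)-13 = -21
v=3: odd, res = (-21)-3 = -24
v=10: not odd, res = (-24)-10 = -34

-34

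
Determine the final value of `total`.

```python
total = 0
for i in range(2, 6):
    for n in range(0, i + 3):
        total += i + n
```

i=2,n=0: total = 0+2 = 2
i=2,n=1: total = 2+3 = 5
i=2,n=2: total = 5+4 = 9
i=2,n=3: total = 9+5 = 14
i=2,n=4: total = 14+6 = 20
i=3,n=0: total = 20+3 = 23
i=3,n=1: total = 23+4 = 27
i=3,n=2: total = 27+5 = 32
i=3,n=3: total = 32+6 = 38
i=3,n=4: total = 38+7 = 45
i=3,n=5: total = 45+8 = 53
i=4,n=0: total = 53+4 = 57
i=4,n=1: total = 57+5 = 62
i=4,n=2: total = 62+6 = 68
i=4,n=3: total = 68+7 = 75
i=4,n=4: total = 75+8 = 83
i=4,n=5: total = 83+9 = 92
i=4,n=6: total = 92+10 = 102
i=5,n=0: total = 102+5 = 107
i=5,n=1: total = 107+6 = 113
i=5,n=2: total = 113+7 = 120
i=5,n=3: total = 120+8 = 128
i=5,n=4: total = 128+9 = 137
i=5,n=5: total = 137+10 = 147
i=5,n=6: total = 147+11 = 158
i=5,n=7: total = 158+12 = 170

170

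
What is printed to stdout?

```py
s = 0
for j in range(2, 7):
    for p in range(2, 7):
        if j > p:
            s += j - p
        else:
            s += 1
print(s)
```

35

j=2,p=2: not 2>2, s = 0+1 = 1
j=2,p=3: not 2>3, s = 1+1 = 2
j=2,p=4: not 2>4, s = 2+1 = 3
j=2,p=5: not 2>5, s = 3+1 = 4
j=2,p=6: not 2>6, s = 4+1 = 5
j=3,p=2: 3>2, s = 5+1 = 6
j=3,p=3: not 3>3, s = 6+1 = 7
j=3,p=4: not 3>4, s = 7+1 = 8
j=3,p=5: not 3>5, s = 8+1 = 9
j=3,p=6: not 3>6, s = 9+1 = 10
j=4,p=2: 4>2, s = 10+2 = 12
j=4,p=3: 4>3, s = 12+1 = 13
j=4,p=4: not 4>4, s = 13+1 = 14
j=4,p=5: not 4>5, s = 14+1 = 15
j=4,p=6: not 4>6, s = 15+1 = 16
j=5,p=2: 5>2, s = 16+3 = 19
j=5,p=3: 5>3, s = 19+2 = 21
j=5,p=4: 5>4, s = 21+1 = 22
j=5,p=5: not 5>5, s = 22+1 = 23
j=5,p=6: not 5>6, s = 23+1 = 24
j=6,p=2: 6>2, s = 24+4 = 28
j=6,p=3: 6>3, s = 28+3 = 31
j=6,p=4: 6>4, s = 31+2 = 33
j=6,p=5: 6>5, s = 33+1 = 34
j=6,p=6: not 6>6, s = 34+1 = 35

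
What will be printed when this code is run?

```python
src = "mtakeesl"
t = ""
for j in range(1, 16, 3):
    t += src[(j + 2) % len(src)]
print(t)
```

kstel

j=1: add src[3]='k' → 'k'
j=4: add src[6]='s' → 'ks'
j=7: add src[1]='t' → 'kst'
j=10: add src[4]='e' → 'kste'
j=13: add src[7]='l' → 'kstel'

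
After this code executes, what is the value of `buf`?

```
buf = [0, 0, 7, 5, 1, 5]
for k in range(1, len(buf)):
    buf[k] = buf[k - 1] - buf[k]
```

k=1: buf[1] = 0-0 = 0 → [0, 0, 7, 5, 1, 5]
k=2: buf[2] = 0-7 = -7 → [0, 0, -7, 5, 1, 5]
k=3: buf[3] = (-7)-5 = -12 → [0, 0, -7, -12, 1, 5]
k=4: buf[4] = (-12)-1 = -13 → [0, 0, -7, -12, -13, 5]
k=5: buf[5] = (-13)-5 = -18 → [0, 0, -7, -12, -13, -18]

[0, 0, -7, -12, -13, -18]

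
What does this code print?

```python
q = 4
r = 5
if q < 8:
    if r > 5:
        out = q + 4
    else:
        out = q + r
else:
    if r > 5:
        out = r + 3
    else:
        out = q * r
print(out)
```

q=4, r=5
q < 8 is True; r > 5 is False
→ out = q + r = 9

9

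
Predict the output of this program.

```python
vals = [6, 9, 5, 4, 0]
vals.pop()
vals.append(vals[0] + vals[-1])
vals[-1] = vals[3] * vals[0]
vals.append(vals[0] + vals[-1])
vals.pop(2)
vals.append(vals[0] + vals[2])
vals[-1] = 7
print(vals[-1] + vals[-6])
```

13

pop() removes 0 → [6, 9, 5, 4]
append vals[0]+vals[-1] = 6+4 = 10 → [6, 9, 5, 4, 10]
vals[-1] = vals[3]*vals[0] = 4*6 = 24 → [6, 9, 5, 4, 24]
append vals[0]+vals[-1] = 6+24 = 30 → [6, 9, 5, 4, 24, 30]
pop(2) removes 5 → [6, 9, 4, 24, 30]
append vals[0]+vals[2] = 6+4 = 10 → [6, 9, 4, 24, 30, 10]
vals[-1] = 7 → [6, 9, 4, 24, 30, 7]
vals[-1]+vals[-6] = 7+6 = 13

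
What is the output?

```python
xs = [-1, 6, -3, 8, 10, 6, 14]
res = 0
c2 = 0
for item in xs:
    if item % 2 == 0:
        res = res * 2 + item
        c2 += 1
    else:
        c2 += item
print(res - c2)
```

item=-1: not even; c2=-1
item=6: even, res = 0*2+6 = 6; c2=0
item=-3: not even; c2=-3
item=8: even, res = 6*2+8 = 20; c2=-2
item=10: even, res = 20*2+10 = 50; c2=-1
item=6: even, res = 50*2+6 = 106; c2=0
item=14: even, res = 106*2+14 = 226; c2=1
res-c2 = 226-1 = 225

225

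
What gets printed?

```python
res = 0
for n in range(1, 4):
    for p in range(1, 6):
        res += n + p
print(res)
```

n=1,p=1: res = 0+2 = 2
n=1,p=2: res = 2+3 = 5
n=1,p=3: res = 5+4 = 9
n=1,p=4: res = 9+5 = 14
n=1,p=5: res = 14+6 = 20
n=2,p=1: res = 20+3 = 23
n=2,p=2: res = 23+4 = 27
n=2,p=3: res = 27+5 = 32
n=2,p=4: res = 32+6 = 38
n=2,p=5: res = 38+7 = 45
n=3,p=1: res = 45+4 = 49
n=3,p=2: res = 49+5 = 54
n=3,p=3: res = 54+6 = 60
n=3,p=4: res = 60+7 = 67
n=3,p=5: res = 67+8 = 75

75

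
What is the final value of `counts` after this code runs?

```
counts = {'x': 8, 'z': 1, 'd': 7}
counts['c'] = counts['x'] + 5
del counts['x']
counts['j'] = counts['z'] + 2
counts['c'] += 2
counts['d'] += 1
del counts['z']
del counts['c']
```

counts['c'] = counts['x']+5 = 13 → {'x': 8, 'z': 1, 'd': 7, 'c': 13}
del 'x' → {'z': 1, 'd': 7, 'c': 13}
counts['j'] = counts['z']+2 = 3 → {'z': 1, 'd': 7, 'c': 13, 'j': 3}
counts['c'] = 13+2 = 15 → {'z': 1, 'd': 7, 'c': 15, 'j': 3}
counts['d'] = 7+1 = 8 → {'z': 1, 'd': 8, 'c': 15, 'j': 3}
del 'z' → {'d': 8, 'c': 15, 'j': 3}
del 'c' → {'d': 8, 'j': 3}

{'d': 8, 'j': 3}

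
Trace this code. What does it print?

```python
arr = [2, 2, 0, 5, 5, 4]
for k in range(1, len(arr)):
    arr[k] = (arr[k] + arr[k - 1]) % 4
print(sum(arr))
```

k=1: arr[1] = (2+2)%4 = 0 → [2, 0, 0, 5, 5, 4]
k=2: arr[2] = (0+0)%4 = 0 → [2, 0, 0, 5, 5, 4]
k=3: arr[3] = (5+0)%4 = 1 → [2, 0, 0, 1, 5, 4]
k=4: arr[4] = (5+1)%4 = 2 → [2, 0, 0, 1, 2, 4]
k=5: arr[5] = (4+2)%4 = 2 → [2, 0, 0, 1, 2, 2]
sum = 7

7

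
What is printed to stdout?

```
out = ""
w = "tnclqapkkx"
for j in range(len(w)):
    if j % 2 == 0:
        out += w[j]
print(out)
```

tcqpk

j=0: add 't' → 't'
j=1: skip
j=2: add 'c' → 'tc'
j=3: skip
j=4: add 'q' → 'tcq'
j=5: skip
j=6: add 'p' → 'tcqp'
j=7: skip
j=8: add 'k' → 'tcqpk'
j=9: skip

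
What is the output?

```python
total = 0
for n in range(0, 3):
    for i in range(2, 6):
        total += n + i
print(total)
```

54

n=0,i=2: total = 0+2 = 2
n=0,i=3: total = 2+3 = 5
n=0,i=4: total = 5+4 = 9
n=0,i=5: total = 9+5 = 14
n=1,i=2: total = 14+3 = 17
n=1,i=3: total = 17+4 = 21
n=1,i=4: total = 21+5 = 26
n=1,i=5: total = 26+6 = 32
n=2,i=2: total = 32+4 = 36
n=2,i=3: total = 36+5 = 41
n=2,i=4: total = 41+6 = 47
n=2,i=5: total = 47+7 = 54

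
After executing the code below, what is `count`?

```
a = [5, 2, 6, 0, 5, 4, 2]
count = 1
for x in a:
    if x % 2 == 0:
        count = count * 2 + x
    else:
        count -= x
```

x=5: not even, count = 1-5 = -4
x=2: even, count = (-4)*2+2 = -6
x=6: even, count = (-6)*2+6 = -6
x=0: even, count = (-6)*2+0 = -12
x=5: not even, count = (-12)-5 = -17
x=4: even, count = (-17)*2+4 = -30
x=2: even, count = (-30)*2+2 = -58

-58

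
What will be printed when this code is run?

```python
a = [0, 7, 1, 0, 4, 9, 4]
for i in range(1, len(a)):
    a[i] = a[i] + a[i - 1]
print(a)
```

i=1: a[1] = 7+0 = 7 → [0, 7, 1, 0, 4, 9, 4]
i=2: a[2] = 1+7 = 8 → [0, 7, 8, 0, 4, 9, 4]
i=3: a[3] = 0+8 = 8 → [0, 7, 8, 8, 4, 9, 4]
i=4: a[4] = 4+8 = 12 → [0, 7, 8, 8, 12, 9, 4]
i=5: a[5] = 9+12 = 21 → [0, 7, 8, 8, 12, 21, 4]
i=6: a[6] = 4+21 = 25 → [0, 7, 8, 8, 12, 21, 25]

[0, 7, 8, 8, 12, 21, 25]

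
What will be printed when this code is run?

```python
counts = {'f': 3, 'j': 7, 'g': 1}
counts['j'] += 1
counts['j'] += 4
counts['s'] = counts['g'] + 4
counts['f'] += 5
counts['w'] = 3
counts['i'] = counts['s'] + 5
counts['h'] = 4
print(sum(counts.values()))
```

counts['j'] = 7+1 = 8 → {'f': 3, 'j': 8, 'g': 1}
counts['j'] = 8+4 = 12 → {'f': 3, 'j': 12, 'g': 1}
counts['s'] = counts['g']+4 = 5 → {'f': 3, 'j': 12, 'g': 1, 's': 5}
counts['f'] = 3+5 = 8 → {'f': 8, 'j': 12, 'g': 1, 's': 5}
counts['w'] = 3 → {'f': 8, 'j': 12, 'g': 1, 's': 5, 'w': 3}
counts['i'] = counts['s']+5 = 10 → {'f': 8, 'j': 12, 'g': 1, 's': 5, 'w': 3, 'i': 10}
counts['h'] = 4 → {'f': 8, 'j': 12, 'g': 1, 's': 5, 'w': 3, 'i': 10, 'h': 4}
sum of values = 43

43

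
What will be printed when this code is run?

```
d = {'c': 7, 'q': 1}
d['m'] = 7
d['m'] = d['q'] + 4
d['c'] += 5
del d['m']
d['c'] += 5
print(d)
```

{'c': 17, 'q': 1}

d['m'] = 7 → {'c': 7, 'q': 1, 'm': 7}
d['m'] = d['q']+4 = 5 → {'c': 7, 'q': 1, 'm': 5}
d['c'] = 7+5 = 12 → {'c': 12, 'q': 1, 'm': 5}
del 'm' → {'c': 12, 'q': 1}
d['c'] = 12+5 = 17 → {'c': 17, 'q': 1}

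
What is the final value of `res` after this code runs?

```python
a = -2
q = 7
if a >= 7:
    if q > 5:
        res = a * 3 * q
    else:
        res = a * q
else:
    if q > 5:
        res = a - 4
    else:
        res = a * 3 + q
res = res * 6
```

a=-2, q=7
a >= 7 is False; q > 5 is True
→ res = a - 4 = -6
res = (-6)*6 = -36

-36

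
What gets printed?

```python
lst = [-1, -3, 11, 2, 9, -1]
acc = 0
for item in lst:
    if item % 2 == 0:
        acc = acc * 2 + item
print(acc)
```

2

item=-1: not even
item=-3: not even
item=11: not even
item=2: even, acc = 0*2+2 = 2
item=9: not even
item=-1: not even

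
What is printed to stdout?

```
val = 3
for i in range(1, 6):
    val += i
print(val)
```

18

i=1: val = 3+1 = 4
i=2: val = 4+2 = 6
i=3: val = 6+3 = 9
i=4: val = 9+4 = 13
i=5: val = 13+5 = 18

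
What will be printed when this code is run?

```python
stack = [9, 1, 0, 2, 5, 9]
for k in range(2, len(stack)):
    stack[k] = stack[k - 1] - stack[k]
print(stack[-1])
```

-15

k=2: stack[2] = 1-0 = 1 → [9, 1, 1, 2, 5, 9]
k=3: stack[3] = 1-2 = -1 → [9, 1, 1, -1, 5, 9]
k=4: stack[4] = (-1)-5 = -6 → [9, 1, 1, -1, -6, 9]
k=5: stack[5] = (-6)-9 = -15 → [9, 1, 1, -1, -6, -15]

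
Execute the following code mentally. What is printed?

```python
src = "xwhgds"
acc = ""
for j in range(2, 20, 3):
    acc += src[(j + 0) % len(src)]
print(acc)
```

hshshs

j=2: add src[2]='h' → 'h'
j=5: add src[5]='s' → 'hs'
j=8: add src[2]='h' → 'hsh'
j=11: add src[5]='s' → 'hshs'
j=14: add src[2]='h' → 'hshsh'
j=17: add src[5]='s' → 'hshshs'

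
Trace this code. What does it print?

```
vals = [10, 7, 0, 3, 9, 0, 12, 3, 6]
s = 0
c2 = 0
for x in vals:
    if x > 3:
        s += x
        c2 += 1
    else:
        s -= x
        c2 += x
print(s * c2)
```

418

x=10: >3, s = 0+10 = 10; c2=1
x=7: >3, s = 10+7 = 17; c2=2
x=0: not >3, s = 17-0 = 17; c2=2
x=3: not >3, s = 17-3 = 14; c2=5
x=9: >3, s = 14+9 = 23; c2=6
x=0: not >3, s = 23-0 = 23; c2=6
x=12: >3, s = 23+12 = 35; c2=7
x=3: not >3, s = 35-3 = 32; c2=10
x=6: >3, s = 32+6 = 38; c2=11
s*c2 = 38*11 = 418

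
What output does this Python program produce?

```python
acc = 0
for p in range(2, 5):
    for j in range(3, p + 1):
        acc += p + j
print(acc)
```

p=3,j=3: acc = 0+6 = 6
p=4,j=3: acc = 6+7 = 13
p=4,j=4: acc = 13+8 = 21

21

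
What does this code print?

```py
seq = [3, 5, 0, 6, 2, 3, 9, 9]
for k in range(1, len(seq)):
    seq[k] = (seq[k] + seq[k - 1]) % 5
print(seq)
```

k=1: seq[1] = (5+3)%5 = 3 → [3, 3, 0, 6, 2, 3, 9, 9]
k=2: seq[2] = (0+3)%5 = 3 → [3, 3, 3, 6, 2, 3, 9, 9]
k=3: seq[3] = (6+3)%5 = 4 → [3, 3, 3, 4, 2, 3, 9, 9]
k=4: seq[4] = (2+4)%5 = 1 → [3, 3, 3, 4, 1, 3, 9, 9]
k=5: seq[5] = (3+1)%5 = 4 → [3, 3, 3, 4, 1, 4, 9, 9]
k=6: seq[6] = (9+4)%5 = 3 → [3, 3, 3, 4, 1, 4, 3, 9]
k=7: seq[7] = (9+3)%5 = 2 → [3, 3, 3, 4, 1, 4, 3, 2]

[3, 3, 3, 4, 1, 4, 3, 2]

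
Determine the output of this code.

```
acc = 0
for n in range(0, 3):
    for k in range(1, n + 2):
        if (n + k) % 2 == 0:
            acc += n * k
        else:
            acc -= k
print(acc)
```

n=0,k=1: odd sum, acc = 0-1 = -1
n=1,k=1: even sum, acc = (-1)+1 = 0
n=1,k=2: odd sum, acc = 0-2 = -2
n=2,k=1: odd sum, acc = (-2)-1 = -3
n=2,k=2: even sum, acc = (-3)+4 = 1
n=2,k=3: odd sum, acc = 1-3 = -2

-2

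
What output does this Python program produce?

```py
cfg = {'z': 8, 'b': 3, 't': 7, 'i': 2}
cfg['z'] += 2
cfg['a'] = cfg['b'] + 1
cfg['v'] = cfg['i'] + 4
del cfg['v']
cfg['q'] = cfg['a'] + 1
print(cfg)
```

cfg['z'] = 8+2 = 10 → {'z': 10, 'b': 3, 't': 7, 'i': 2}
cfg['a'] = cfg['b']+1 = 4 → {'z': 10, 'b': 3, 't': 7, 'i': 2, 'a': 4}
cfg['v'] = cfg['i']+4 = 6 → {'z': 10, 'b': 3, 't': 7, 'i': 2, 'a': 4, 'v': 6}
del 'v' → {'z': 10, 'b': 3, 't': 7, 'i': 2, 'a': 4}
cfg['q'] = cfg['a']+1 = 5 → {'z': 10, 'b': 3, 't': 7, 'i': 2, 'a': 4, 'q': 5}

{'z': 10, 'b': 3, 't': 7, 'i': 2, 'a': 4, 'q': 5}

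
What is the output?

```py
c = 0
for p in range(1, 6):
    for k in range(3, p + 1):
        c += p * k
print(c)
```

97

p=3,k=3: c = 0+9 = 9
p=4,k=3: c = 9+12 = 21
p=4,k=4: c = 21+16 = 37
p=5,k=3: c = 37+15 = 52
p=5,k=4: c = 52+20 = 72
p=5,k=5: c = 72+25 = 97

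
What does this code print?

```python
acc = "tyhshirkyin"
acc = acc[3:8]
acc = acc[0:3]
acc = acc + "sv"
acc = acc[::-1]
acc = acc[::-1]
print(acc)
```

shisv

slice [3:8] → 'shirk'
slice [0:3] → 'shi'
+ 'sv' → 'shisv'
reverse → 'vsihs'
reverse → 'shisv'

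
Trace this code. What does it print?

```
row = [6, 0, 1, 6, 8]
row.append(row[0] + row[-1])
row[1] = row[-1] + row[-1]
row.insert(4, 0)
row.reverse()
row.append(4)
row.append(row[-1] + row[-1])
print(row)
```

[14, 8, 0, 6, 1, 28, 6, 4, 8]

append row[0]+row[-1] = 6+8 = 14 → [6, 0, 1, 6, 8, 14]
row[1] = row[-1]+row[-1] = 14+14 = 28 → [6, 28, 1, 6, 8, 14]
insert 0 at 4 → [6, 28, 1, 6, 0, 8, 14]
reverse → [14, 8, 0, 6, 1, 28, 6]
append 4 → [14, 8, 0, 6, 1, 28, 6, 4]
append row[-1]+row[-1] = 4+4 = 8 → [14, 8, 0, 6, 1, 28, 6, 4, 8]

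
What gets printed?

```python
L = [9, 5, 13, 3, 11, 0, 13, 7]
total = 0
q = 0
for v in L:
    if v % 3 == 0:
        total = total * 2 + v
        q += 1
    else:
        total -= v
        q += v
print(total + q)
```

-20

v=9: %3==0, total = 0*2+9 = 9; q=1
v=5: not %3==0, total = 9-5 = 4; q=6
v=13: not %3==0, total = 4-13 = -9; q=19
v=3: %3==0, total = (-9)*2+3 = -15; q=20
v=11: not %3==0, total = (-15)-11 = -26; q=31
v=0: %3==0, total = (-26)*2+0 = -52; q=32
v=13: not %3==0, total = (-52)-13 = -65; q=45
v=7: not %3==0, total = (-65)-7 = -72; q=52
total+q = (-72)+52 = -20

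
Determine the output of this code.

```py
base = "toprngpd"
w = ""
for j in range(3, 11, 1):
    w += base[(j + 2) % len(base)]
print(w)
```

j=3: add base[5]='g' → 'g'
j=4: add base[6]='p' → 'gp'
j=5: add base[7]='d' → 'gpd'
j=6: add base[0]='t' → 'gpdt'
j=7: add base[1]='o' → 'gpdto'
j=8: add base[2]='p' → 'gpdtop'
j=9: add base[3]='r' → 'gpdtopr'
j=10: add base[4]='n' → 'gpdtoprn'

gpdtoprn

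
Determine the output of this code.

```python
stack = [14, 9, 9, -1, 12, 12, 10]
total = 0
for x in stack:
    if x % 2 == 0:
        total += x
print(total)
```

x=14: even, total = 0+14 = 14
x=9: not even
x=9: not even
x=-1: not even
x=12: even, total = 14+12 = 26
x=12: even, total = 26+12 = 38
x=10: even, total = 38+10 = 48

48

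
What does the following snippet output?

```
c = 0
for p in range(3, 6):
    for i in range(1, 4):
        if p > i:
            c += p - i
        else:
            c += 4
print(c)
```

p=3,i=1: 3>1, c = 0+2 = 2
p=3,i=2: 3>2, c = 2+1 = 3
p=3,i=3: not 3>3, c = 3+4 = 7
p=4,i=1: 4>1, c = 7+3 = 10
p=4,i=2: 4>2, c = 10+2 = 12
p=4,i=3: 4>3, c = 12+1 = 13
p=5,i=1: 5>1, c = 13+4 = 17
p=5,i=2: 5>2, c = 17+3 = 20
p=5,i=3: 5>3, c = 20+2 = 22

22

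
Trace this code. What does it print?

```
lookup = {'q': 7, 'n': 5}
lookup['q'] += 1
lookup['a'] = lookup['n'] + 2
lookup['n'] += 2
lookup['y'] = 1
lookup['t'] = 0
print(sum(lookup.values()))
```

23

lookup['q'] = 7+1 = 8 → {'q': 8, 'n': 5}
lookup['a'] = lookup['n']+2 = 7 → {'q': 8, 'n': 5, 'a': 7}
lookup['n'] = 5+2 = 7 → {'q': 8, 'n': 7, 'a': 7}
lookup['y'] = 1 → {'q': 8, 'n': 7, 'a': 7, 'y': 1}
lookup['t'] = 0 → {'q': 8, 'n': 7, 'a': 7, 'y': 1, 't': 0}
sum of values = 23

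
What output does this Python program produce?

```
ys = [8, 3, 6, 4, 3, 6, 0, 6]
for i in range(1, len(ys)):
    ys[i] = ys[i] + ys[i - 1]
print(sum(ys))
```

i=1: ys[1] = 3+8 = 11 → [8, 11, 6, 4, 3, 6, 0, 6]
i=2: ys[2] = 6+11 = 17 → [8, 11, 17, 4, 3, 6, 0, 6]
i=3: ys[3] = 4+17 = 21 → [8, 11, 17, 21, 3, 6, 0, 6]
i=4: ys[4] = 3+21 = 24 → [8, 11, 17, 21, 24, 6, 0, 6]
i=5: ys[5] = 6+24 = 30 → [8, 11, 17, 21, 24, 30, 0, 6]
i=6: ys[6] = 0+30 = 30 → [8, 11, 17, 21, 24, 30, 30, 6]
i=7: ys[7] = 6+30 = 36 → [8, 11, 17, 21, 24, 30, 30, 36]
sum = 177

177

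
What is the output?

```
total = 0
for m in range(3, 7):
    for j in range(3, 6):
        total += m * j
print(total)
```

m=3,j=3: total = 0+9 = 9
m=3,j=4: total = 9+12 = 21
m=3,j=5: total = 21+15 = 36
m=4,j=3: total = 36+12 = 48
m=4,j=4: total = 48+16 = 64
m=4,j=5: total = 64+20 = 84
m=5,j=3: total = 84+15 = 99
m=5,j=4: total = 99+20 = 119
m=5,j=5: total = 119+25 = 144
m=6,j=3: total = 144+18 = 162
m=6,j=4: total = 162+24 = 186
m=6,j=5: total = 186+30 = 216

216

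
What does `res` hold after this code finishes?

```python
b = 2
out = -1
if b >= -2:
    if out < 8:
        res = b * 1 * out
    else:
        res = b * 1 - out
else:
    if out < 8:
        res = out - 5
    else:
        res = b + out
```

b=2, out=-1
b >= -2 is True; out < 8 is True
→ res = b * 1 * out = -2

-2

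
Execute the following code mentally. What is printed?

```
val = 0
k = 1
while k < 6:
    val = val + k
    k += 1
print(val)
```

k=1: val = 0+1 = 1
k=2: val = 1+2 = 3
k=3: val = 3+3 = 6
k=4: val = 6+4 = 10
k=5: val = 10+5 = 15

15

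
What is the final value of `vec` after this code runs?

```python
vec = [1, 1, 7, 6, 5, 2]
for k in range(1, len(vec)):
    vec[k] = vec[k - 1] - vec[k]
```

[1, 0, -7, -13, -18, -20]

k=1: vec[1] = 1-1 = 0 → [1, 0, 7, 6, 5, 2]
k=2: vec[2] = 0-7 = -7 → [1, 0, -7, 6, 5, 2]
k=3: vec[3] = (-7)-6 = -13 → [1, 0, -7, -13, 5, 2]
k=4: vec[4] = (-13)-5 = -18 → [1, 0, -7, -13, -18, 2]
k=5: vec[5] = (-18)-2 = -20 → [1, 0, -7, -13, -18, -20]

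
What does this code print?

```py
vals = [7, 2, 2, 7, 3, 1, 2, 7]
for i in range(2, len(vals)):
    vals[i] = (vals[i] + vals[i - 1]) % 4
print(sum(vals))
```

18

i=2: vals[2] = (2+2)%4 = 0 → [7, 2, 0, 7, 3, 1, 2, 7]
i=3: vals[3] = (7+0)%4 = 3 → [7, 2, 0, 3, 3, 1, 2, 7]
i=4: vals[4] = (3+3)%4 = 2 → [7, 2, 0, 3, 2, 1, 2, 7]
i=5: vals[5] = (1+2)%4 = 3 → [7, 2, 0, 3, 2, 3, 2, 7]
i=6: vals[6] = (2+3)%4 = 1 → [7, 2, 0, 3, 2, 3, 1, 7]
i=7: vals[7] = (7+1)%4 = 0 → [7, 2, 0, 3, 2, 3, 1, 0]
sum = 18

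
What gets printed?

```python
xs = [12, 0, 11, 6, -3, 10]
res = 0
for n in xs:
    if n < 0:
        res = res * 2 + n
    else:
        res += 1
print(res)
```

n=12: not <0, res = 0+1 = 1
n=0: not <0, res = 1+1 = 2
n=11: not <0, res = 2+1 = 3
n=6: not <0, res = 3+1 = 4
n=-3: <0, res = 4*2+(-3) = 5
n=10: not <0, res = 5+1 = 6

6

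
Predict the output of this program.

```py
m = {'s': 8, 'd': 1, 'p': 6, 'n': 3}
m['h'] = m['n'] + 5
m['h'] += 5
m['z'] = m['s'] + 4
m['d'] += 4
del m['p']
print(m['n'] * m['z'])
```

m['h'] = m['n']+5 = 8 → {'s': 8, 'd': 1, 'p': 6, 'n': 3, 'h': 8}
m['h'] = 8+5 = 13 → {'s': 8, 'd': 1, 'p': 6, 'n': 3, 'h': 13}
m['z'] = m['s']+4 = 12 → {'s': 8, 'd': 1, 'p': 6, 'n': 3, 'h': 13, 'z': 12}
m['d'] = 1+4 = 5 → {'s': 8, 'd': 5, 'p': 6, 'n': 3, 'h': 13, 'z': 12}
del 'p' → {'s': 8, 'd': 5, 'n': 3, 'h': 13, 'z': 12}
m['n']*m['z'] = 3*12 = 36

36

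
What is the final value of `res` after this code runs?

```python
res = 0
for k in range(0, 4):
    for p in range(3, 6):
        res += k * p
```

72

k=0,p=3: res = 0+0 = 0
k=0,p=4: res = 0+0 = 0
k=0,p=5: res = 0+0 = 0
k=1,p=3: res = 0+3 = 3
k=1,p=4: res = 3+4 = 7
k=1,p=5: res = 7+5 = 12
k=2,p=3: res = 12+6 = 18
k=2,p=4: res = 18+8 = 26
k=2,p=5: res = 26+10 = 36
k=3,p=3: res = 36+9 = 45
k=3,p=4: res = 45+12 = 57
k=3,p=5: res = 57+15 = 72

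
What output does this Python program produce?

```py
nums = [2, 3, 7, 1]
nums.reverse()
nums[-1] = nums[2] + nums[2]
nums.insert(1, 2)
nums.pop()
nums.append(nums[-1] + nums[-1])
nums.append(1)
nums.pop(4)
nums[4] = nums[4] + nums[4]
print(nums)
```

reverse → [1, 7, 3, 2]
nums[-1] = nums[2]+nums[2] = 3+3 = 6 → [1, 7, 3, 6]
insert 2 at 1 → [1, 2, 7, 3, 6]
pop() removes 6 → [1, 2, 7, 3]
append nums[-1]+nums[-1] = 3+3 = 6 → [1, 2, 7, 3, 6]
append 1 → [1, 2, 7, 3, 6, 1]
pop(4) removes 6 → [1, 2, 7, 3, 1]
nums[4] = nums[4]+nums[4] = 1+1 = 2 → [1, 2, 7, 3, 2]

[1, 2, 7, 3, 2]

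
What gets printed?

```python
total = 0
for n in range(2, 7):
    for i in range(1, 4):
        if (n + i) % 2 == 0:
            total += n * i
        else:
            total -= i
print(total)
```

n=2,i=1: odd sum, total = 0-1 = -1
n=2,i=2: even sum, total = (-1)+4 = 3
n=2,i=3: odd sum, total = 3-3 = 0
n=3,i=1: even sum, total = 0+3 = 3
n=3,i=2: odd sum, total = 3-2 = 1
n=3,i=3: even sum, total = 1+9 = 10
n=4,i=1: odd sum, total = 10-1 = 9
n=4,i=2: even sum, total = 9+8 = 17
n=4,i=3: odd sum, total = 17-3 = 14
n=5,i=1: even sum, total = 14+5 = 19
n=5,i=2: odd sum, total = 19-2 = 17
n=5,i=3: even sum, total = 17+15 = 32
n=6,i=1: odd sum, total = 32-1 = 31
n=6,i=2: even sum, total = 31+12 = 43
n=6,i=3: odd sum, total = 43-3 = 40

40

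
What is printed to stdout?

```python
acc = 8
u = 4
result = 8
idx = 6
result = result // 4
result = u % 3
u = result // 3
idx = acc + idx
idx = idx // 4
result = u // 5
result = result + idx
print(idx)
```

3

result = 8//4 = 2
result = 4%3 = 1
u = 1//3 = 0
idx = 8+6 = 14
idx = 14//4 = 3
result = 0//5 = 0
result = 0+3 = 3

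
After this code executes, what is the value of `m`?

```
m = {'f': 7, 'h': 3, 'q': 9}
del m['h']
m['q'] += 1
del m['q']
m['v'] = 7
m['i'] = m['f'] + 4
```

{'f': 7, 'v': 7, 'i': 11}

del 'h' → {'f': 7, 'q': 9}
m['q'] = 9+1 = 10 → {'f': 7, 'q': 10}
del 'q' → {'f': 7}
m['v'] = 7 → {'f': 7, 'v': 7}
m['i'] = m['f']+4 = 11 → {'f': 7, 'v': 7, 'i': 11}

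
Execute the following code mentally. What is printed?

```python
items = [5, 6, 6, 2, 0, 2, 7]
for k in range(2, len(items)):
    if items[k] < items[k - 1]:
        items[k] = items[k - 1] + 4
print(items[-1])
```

k=2: 6>=6, unchanged → [5, 6, 6, 2, 0, 2, 7]
k=3: 2<6, items[3] = 6+4 = 10 → [5, 6, 6, 10, 0, 2, 7]
k=4: 0<10, items[4] = 10+4 = 14 → [5, 6, 6, 10, 14, 2, 7]
k=5: 2<14, items[5] = 14+4 = 18 → [5, 6, 6, 10, 14, 18, 7]
k=6: 7<18, items[6] = 18+4 = 22 → [5, 6, 6, 10, 14, 18, 22]

22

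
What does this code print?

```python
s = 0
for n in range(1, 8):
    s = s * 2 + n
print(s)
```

n=1: s = 0*2+1 = 1
n=2: s = 1*2+2 = 4
n=3: s = 4*2+3 = 11
n=4: s = 11*2+4 = 26
n=5: s = 26*2+5 = 57
n=6: s = 57*2+6 = 120
n=7: s = 120*2+7 = 247

247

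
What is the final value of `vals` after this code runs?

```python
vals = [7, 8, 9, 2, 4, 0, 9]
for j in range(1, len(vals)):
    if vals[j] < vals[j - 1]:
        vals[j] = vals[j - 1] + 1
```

j=1: 8>=7, unchanged → [7, 8, 9, 2, 4, 0, 9]
j=2: 9>=8, unchanged → [7, 8, 9, 2, 4, 0, 9]
j=3: 2<9, vals[3] = 9+1 = 10 → [7, 8, 9, 10, 4, 0, 9]
j=4: 4<10, vals[4] = 10+1 = 11 → [7, 8, 9, 10, 11, 0, 9]
j=5: 0<11, vals[5] = 11+1 = 12 → [7, 8, 9, 10, 11, 12, 9]
j=6: 9<12, vals[6] = 12+1 = 13 → [7, 8, 9, 10, 11, 12, 13]

[7, 8, 9, 10, 11, 12, 13]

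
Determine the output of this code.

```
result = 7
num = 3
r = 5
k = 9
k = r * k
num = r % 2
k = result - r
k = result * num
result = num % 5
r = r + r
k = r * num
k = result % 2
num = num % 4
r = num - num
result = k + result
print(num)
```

1

k = 5*9 = 45
num = 5%2 = 1
k = 7-5 = 2
k = 7*1 = 7
result = 1%5 = 1
r = 5+5 = 10
k = 10*1 = 10
k = 1%2 = 1
num = 1%4 = 1
r = 1-1 = 0
result = 1+1 = 2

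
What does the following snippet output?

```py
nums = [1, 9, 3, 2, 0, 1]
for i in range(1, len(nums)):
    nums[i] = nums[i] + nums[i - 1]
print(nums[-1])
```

i=1: nums[1] = 9+1 = 10 → [1, 10, 3, 2, 0, 1]
i=2: nums[2] = 3+10 = 13 → [1, 10, 13, 2, 0, 1]
i=3: nums[3] = 2+13 = 15 → [1, 10, 13, 15, 0, 1]
i=4: nums[4] = 0+15 = 15 → [1, 10, 13, 15, 15, 1]
i=5: nums[5] = 1+15 = 16 → [1, 10, 13, 15, 15, 16]

16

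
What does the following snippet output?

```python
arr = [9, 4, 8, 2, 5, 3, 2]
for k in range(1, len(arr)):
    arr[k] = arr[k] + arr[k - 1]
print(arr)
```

[9, 13, 21, 23, 28, 31, 33]

k=1: arr[1] = 4+9 = 13 → [9, 13, 8, 2, 5, 3, 2]
k=2: arr[2] = 8+13 = 21 → [9, 13, 21, 2, 5, 3, 2]
k=3: arr[3] = 2+21 = 23 → [9, 13, 21, 23, 5, 3, 2]
k=4: arr[4] = 5+23 = 28 → [9, 13, 21, 23, 28, 3, 2]
k=5: arr[5] = 3+28 = 31 → [9, 13, 21, 23, 28, 31, 2]
k=6: arr[6] = 2+31 = 33 → [9, 13, 21, 23, 28, 31, 33]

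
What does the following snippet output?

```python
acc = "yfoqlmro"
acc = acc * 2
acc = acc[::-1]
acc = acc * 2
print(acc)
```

repeat ×2 → 'yfoqlmroyfoqlmro'
reverse → 'ormlqofyormlqofy'
repeat ×2 → 'ormlqofyormlqofyormlqofyormlqofy'

ormlqofyormlqofyormlqofyormlqofy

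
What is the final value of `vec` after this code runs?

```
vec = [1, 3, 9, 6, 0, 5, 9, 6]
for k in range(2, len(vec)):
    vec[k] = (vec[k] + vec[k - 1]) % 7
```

[1, 3, 5, 4, 4, 2, 4, 3]

k=2: vec[2] = (9+3)%7 = 5 → [1, 3, 5, 6, 0, 5, 9, 6]
k=3: vec[3] = (6+5)%7 = 4 → [1, 3, 5, 4, 0, 5, 9, 6]
k=4: vec[4] = (0+4)%7 = 4 → [1, 3, 5, 4, 4, 5, 9, 6]
k=5: vec[5] = (5+4)%7 = 2 → [1, 3, 5, 4, 4, 2, 9, 6]
k=6: vec[6] = (9+2)%7 = 4 → [1, 3, 5, 4, 4, 2, 4, 6]
k=7: vec[7] = (6+4)%7 = 3 → [1, 3, 5, 4, 4, 2, 4, 3]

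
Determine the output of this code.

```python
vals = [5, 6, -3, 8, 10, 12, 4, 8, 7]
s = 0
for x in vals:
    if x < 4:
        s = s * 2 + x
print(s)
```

x=5: not <4
x=6: not <4
x=-3: <4, s = 0*2+(-3) = -3
x=8: not <4
x=10: not <4
x=12: not <4
x=4: not <4
x=8: not <4
x=7: not <4

-3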